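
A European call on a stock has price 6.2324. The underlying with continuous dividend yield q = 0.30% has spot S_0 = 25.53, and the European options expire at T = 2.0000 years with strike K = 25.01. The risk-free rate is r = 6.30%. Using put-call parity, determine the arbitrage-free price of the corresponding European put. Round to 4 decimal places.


Answer: Put price = 2.9043

Derivation:
Put-call parity: C - P = S_0 * exp(-qT) - K * exp(-rT).
S_0 * exp(-qT) = 25.5300 * 0.99401796 = 25.37727862
K * exp(-rT) = 25.0100 * 0.88161485 = 22.04918732
P = C - S*exp(-qT) + K*exp(-rT)
P = 6.2324 - 25.37727862 + 22.04918732 = 2.9043


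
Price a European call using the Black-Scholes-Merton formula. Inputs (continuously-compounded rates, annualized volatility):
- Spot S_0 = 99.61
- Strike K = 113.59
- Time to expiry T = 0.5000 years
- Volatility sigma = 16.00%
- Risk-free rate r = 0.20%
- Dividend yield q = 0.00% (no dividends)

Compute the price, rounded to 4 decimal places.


d1 = (ln(S/K) + (r - q + 0.5*sigma^2) * T) / (sigma * sqrt(T)) = -1.09542254
d2 = d1 - sigma * sqrt(T) = -1.20855963
exp(-rT) = 0.99900050; exp(-qT) = 1.00000000
C = S_0 * exp(-qT) * N(d1) - K * exp(-rT) * N(d2)
N(d1) = 0.13666578; N(d2) = 0.11341604
C = 99.6100 * 1.00000000 * 0.13666578 - 113.5900 * 0.99900050 * 0.11341604 = 0.7432

Answer: Price = 0.7432


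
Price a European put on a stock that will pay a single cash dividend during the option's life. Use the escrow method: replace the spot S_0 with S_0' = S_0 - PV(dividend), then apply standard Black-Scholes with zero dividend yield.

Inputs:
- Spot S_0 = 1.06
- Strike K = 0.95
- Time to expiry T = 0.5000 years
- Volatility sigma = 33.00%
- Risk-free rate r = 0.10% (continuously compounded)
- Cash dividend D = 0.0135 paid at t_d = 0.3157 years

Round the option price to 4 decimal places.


Answer: Price = 0.0521

Derivation:
PV(D) = D * exp(-r * t_d) = 0.0135 * 0.99968435 = 0.01349574
S_0' = S_0 - PV(D) = 1.0600 - 0.01349574 = 1.04650426
d1 = (ln(S_0'/K) + (r + sigma^2/2)*T) / (sigma*sqrt(T)) = 0.53343120
d2 = d1 - sigma*sqrt(T) = 0.30008596
exp(-rT) = 0.99950012
N(-d1) = 0.29686756; N(-d2) = 0.38205579
P = K * exp(-rT) * N(-d2) - S_0' * N(-d1) = 0.9500 * 0.99950012 * 0.38205579 - 1.04650426 * 0.29686756 = 0.0521


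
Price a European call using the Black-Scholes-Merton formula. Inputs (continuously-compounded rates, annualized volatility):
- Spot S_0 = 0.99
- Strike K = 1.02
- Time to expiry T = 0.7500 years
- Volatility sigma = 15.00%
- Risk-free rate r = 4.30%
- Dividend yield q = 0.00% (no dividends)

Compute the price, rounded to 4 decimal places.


Answer: Price = 0.0524

Derivation:
d1 = (ln(S/K) + (r - q + 0.5*sigma^2) * T) / (sigma * sqrt(T)) = 0.08340430
d2 = d1 - sigma * sqrt(T) = -0.04649951
exp(-rT) = 0.96826449; exp(-qT) = 1.00000000
C = S_0 * exp(-qT) * N(d1) - K * exp(-rT) * N(d2)
N(d1) = 0.53323497; N(d2) = 0.48145606
C = 0.9900 * 1.00000000 * 0.53323497 - 1.0200 * 0.96826449 * 0.48145606 = 0.0524


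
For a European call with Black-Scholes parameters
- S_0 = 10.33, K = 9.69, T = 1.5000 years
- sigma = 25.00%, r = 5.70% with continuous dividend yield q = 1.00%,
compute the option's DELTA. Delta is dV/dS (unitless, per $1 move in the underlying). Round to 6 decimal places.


Answer: Delta = 0.712386

Derivation:
d1 = 0.5922306317; d2 = 0.2860444139
phi(d1) = 0.3347714918; exp(-qT) = 0.9851119396; exp(-rT) = 0.9180531431
N(d1) = 0.7231519200
Delta = exp(-qT) * N(d1) = 0.9851119396 * 0.7231519200 = 0.712386


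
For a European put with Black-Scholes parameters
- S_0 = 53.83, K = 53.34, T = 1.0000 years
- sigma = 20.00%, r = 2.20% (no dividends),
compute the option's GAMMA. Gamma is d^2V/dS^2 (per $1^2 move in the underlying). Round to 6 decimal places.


Answer: Gamma = 0.035864

Derivation:
d1 = 0.2557220691; d2 = 0.0557220691
phi(d1) = 0.3861090558; exp(-qT) = 1.0000000000; exp(-rT) = 0.9782402351
Gamma = exp(-qT) * phi(d1) / (S * sigma * sqrt(T)) = 1.0000000000 * 0.3861090558 / (53.8300 * 0.2000 * 1.0000000000) = 0.035864


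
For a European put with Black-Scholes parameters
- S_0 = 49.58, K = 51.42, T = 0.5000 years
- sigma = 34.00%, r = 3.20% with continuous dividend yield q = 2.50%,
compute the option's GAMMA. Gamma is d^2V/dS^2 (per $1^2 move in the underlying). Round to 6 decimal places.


d1 = -0.0168028338; d2 = -0.2572191394
phi(d1) = 0.3988859666; exp(-qT) = 0.9875778005; exp(-rT) = 0.9841273201
Gamma = exp(-qT) * phi(d1) / (S * sigma * sqrt(T)) = 0.9875778005 * 0.3988859666 / (49.5800 * 0.3400 * 0.7071067812) = 0.033048

Answer: Gamma = 0.033048


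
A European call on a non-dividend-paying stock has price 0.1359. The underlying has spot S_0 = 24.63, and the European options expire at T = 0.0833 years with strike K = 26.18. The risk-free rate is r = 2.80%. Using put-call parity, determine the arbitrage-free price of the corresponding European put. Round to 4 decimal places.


Answer: Put price = 1.6249

Derivation:
Put-call parity: C - P = S_0 * exp(-qT) - K * exp(-rT).
S_0 * exp(-qT) = 24.6300 * 1.00000000 = 24.63000000
K * exp(-rT) = 26.1800 * 0.99767032 = 26.11900892
P = C - S*exp(-qT) + K*exp(-rT)
P = 0.1359 - 24.63000000 + 26.11900892 = 1.6249


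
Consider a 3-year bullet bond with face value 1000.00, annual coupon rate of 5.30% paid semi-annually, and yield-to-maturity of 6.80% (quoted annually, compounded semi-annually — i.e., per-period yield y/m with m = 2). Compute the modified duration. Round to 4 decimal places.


Answer: Modified duration = 2.7160

Derivation:
Coupon per period c = face * coupon_rate / m = 26.500000
Periods per year m = 2; per-period yield y/m = 0.034000
Number of cashflows N = 6
Cashflows (t years, CF_t, discount factor 1/(1+y/m)^(m*t), PV):
  t = 0.5000: CF_t = 26.500000, DF = 0.967118, PV = 25.628627
  t = 1.0000: CF_t = 26.500000, DF = 0.935317, PV = 24.785906
  t = 1.5000: CF_t = 26.500000, DF = 0.904562, PV = 23.970895
  t = 2.0000: CF_t = 26.500000, DF = 0.874818, PV = 23.182684
  t = 2.5000: CF_t = 26.500000, DF = 0.846052, PV = 22.420391
  t = 3.0000: CF_t = 1026.500000, DF = 0.818233, PV = 839.915742
Price P = sum_t PV_t = 959.904245
First compute Macaulay numerator sum_t t * PV_t:
  t * PV_t at t = 0.5000: 12.814313
  t * PV_t at t = 1.0000: 24.785906
  t * PV_t at t = 1.5000: 35.956343
  t * PV_t at t = 2.0000: 46.365368
  t * PV_t at t = 2.5000: 56.050977
  t * PV_t at t = 3.0000: 2519.747227
Macaulay duration D = 2695.720135 / 959.904245 = 2.808322
Modified duration = D / (1 + y/m) = 2.808322 / (1 + 0.034000) = 2.715979


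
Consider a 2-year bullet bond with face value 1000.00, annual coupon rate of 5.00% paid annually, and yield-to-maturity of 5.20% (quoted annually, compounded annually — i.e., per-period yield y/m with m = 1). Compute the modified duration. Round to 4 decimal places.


Coupon per period c = face * coupon_rate / m = 50.000000
Periods per year m = 1; per-period yield y/m = 0.052000
Number of cashflows N = 2
Cashflows (t years, CF_t, discount factor 1/(1+y/m)^(m*t), PV):
  t = 1.0000: CF_t = 50.000000, DF = 0.950570, PV = 47.528517
  t = 2.0000: CF_t = 1050.000000, DF = 0.903584, PV = 948.763174
Price P = sum_t PV_t = 996.291691
First compute Macaulay numerator sum_t t * PV_t:
  t * PV_t at t = 1.0000: 47.528517
  t * PV_t at t = 2.0000: 1897.526349
Macaulay duration D = 1945.054866 / 996.291691 = 1.952295
Modified duration = D / (1 + y/m) = 1.952295 / (1 + 0.052000) = 1.855793

Answer: Modified duration = 1.8558


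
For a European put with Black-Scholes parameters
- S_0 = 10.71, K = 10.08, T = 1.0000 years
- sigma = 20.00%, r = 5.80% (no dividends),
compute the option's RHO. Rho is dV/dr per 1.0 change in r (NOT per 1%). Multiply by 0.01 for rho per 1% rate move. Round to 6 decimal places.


d1 = 0.6931231091; d2 = 0.4931231091
phi(d1) = 0.3137532734; exp(-qT) = 1.0000000000; exp(-rT) = 0.9436499474
N(-d2) = 0.3109628017
Rho = -K*T*exp(-rT)*N(-d2) = -10.0800 * 1.0000 * 0.9436499474 * 0.3109628017 = -2.957876

Answer: Rho = -2.957876


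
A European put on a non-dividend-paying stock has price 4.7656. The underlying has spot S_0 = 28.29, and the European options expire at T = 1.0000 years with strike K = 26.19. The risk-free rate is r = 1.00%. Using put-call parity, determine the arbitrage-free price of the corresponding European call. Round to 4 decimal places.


Answer: Call price = 7.1262

Derivation:
Put-call parity: C - P = S_0 * exp(-qT) - K * exp(-rT).
S_0 * exp(-qT) = 28.2900 * 1.00000000 = 28.29000000
K * exp(-rT) = 26.1900 * 0.99004983 = 25.92940515
C = P + S*exp(-qT) - K*exp(-rT)
C = 4.7656 + 28.29000000 - 25.92940515 = 7.1262


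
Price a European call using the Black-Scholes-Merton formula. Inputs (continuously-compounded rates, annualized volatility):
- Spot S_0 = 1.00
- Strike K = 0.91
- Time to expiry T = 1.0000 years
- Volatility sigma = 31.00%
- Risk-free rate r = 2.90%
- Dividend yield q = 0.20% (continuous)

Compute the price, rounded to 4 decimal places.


d1 = (ln(S/K) + (r - q + 0.5*sigma^2) * T) / (sigma * sqrt(T)) = 0.54632477
d2 = d1 - sigma * sqrt(T) = 0.23632477
exp(-rT) = 0.97141646; exp(-qT) = 0.99800200
C = S_0 * exp(-qT) * N(d1) - K * exp(-rT) * N(d2)
N(d1) = 0.70757864; N(d2) = 0.59340967
C = 1.0000 * 0.99800200 * 0.70757864 - 0.9100 * 0.97141646 * 0.59340967 = 0.1816

Answer: Price = 0.1816


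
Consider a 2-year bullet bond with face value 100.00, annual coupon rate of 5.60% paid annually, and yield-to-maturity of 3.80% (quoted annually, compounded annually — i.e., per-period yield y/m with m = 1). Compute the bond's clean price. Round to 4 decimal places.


Answer: Price = 103.4047

Derivation:
Coupon per period c = face * coupon_rate / m = 5.600000
Periods per year m = 1; per-period yield y/m = 0.038000
Number of cashflows N = 2
Cashflows (t years, CF_t, discount factor 1/(1+y/m)^(m*t), PV):
  t = 1.0000: CF_t = 5.600000, DF = 0.963391, PV = 5.394990
  t = 2.0000: CF_t = 105.600000, DF = 0.928122, PV = 98.009734
Price P = sum_t PV_t = 103.404725


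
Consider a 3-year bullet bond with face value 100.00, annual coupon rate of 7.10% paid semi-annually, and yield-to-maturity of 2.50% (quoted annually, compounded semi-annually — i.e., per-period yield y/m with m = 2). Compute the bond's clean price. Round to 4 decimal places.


Answer: Price = 113.2158

Derivation:
Coupon per period c = face * coupon_rate / m = 3.550000
Periods per year m = 2; per-period yield y/m = 0.012500
Number of cashflows N = 6
Cashflows (t years, CF_t, discount factor 1/(1+y/m)^(m*t), PV):
  t = 0.5000: CF_t = 3.550000, DF = 0.987654, PV = 3.506173
  t = 1.0000: CF_t = 3.550000, DF = 0.975461, PV = 3.462887
  t = 1.5000: CF_t = 3.550000, DF = 0.963418, PV = 3.420135
  t = 2.0000: CF_t = 3.550000, DF = 0.951524, PV = 3.377911
  t = 2.5000: CF_t = 3.550000, DF = 0.939777, PV = 3.336209
  t = 3.0000: CF_t = 103.550000, DF = 0.928175, PV = 96.112508
Price P = sum_t PV_t = 113.215823


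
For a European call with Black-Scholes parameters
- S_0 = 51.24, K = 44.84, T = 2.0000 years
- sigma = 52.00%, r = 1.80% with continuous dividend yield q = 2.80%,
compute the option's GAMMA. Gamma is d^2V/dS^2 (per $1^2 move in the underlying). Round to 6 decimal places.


d1 = 0.5219262290; d2 = -0.2134648235
phi(d1) = 0.3481429779; exp(-qT) = 0.9455391359; exp(-rT) = 0.9646402935
Gamma = exp(-qT) * phi(d1) / (S * sigma * sqrt(T)) = 0.9455391359 * 0.3481429779 / (51.2400 * 0.5200 * 1.4142135624) = 0.008736

Answer: Gamma = 0.008736


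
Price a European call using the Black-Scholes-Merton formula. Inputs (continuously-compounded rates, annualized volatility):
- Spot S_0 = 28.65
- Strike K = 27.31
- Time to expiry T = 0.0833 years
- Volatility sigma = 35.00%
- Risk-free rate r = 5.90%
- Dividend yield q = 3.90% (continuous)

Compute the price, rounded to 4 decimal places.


d1 = (ln(S/K) + (r - q + 0.5*sigma^2) * T) / (sigma * sqrt(T)) = 0.54118739
d2 = d1 - sigma * sqrt(T) = 0.44017130
exp(-rT) = 0.99509736; exp(-qT) = 0.99675657
C = S_0 * exp(-qT) * N(d1) - K * exp(-rT) * N(d2)
N(d1) = 0.70581079; N(d2) = 0.67009348
C = 28.6500 * 0.99675657 * 0.70581079 - 27.3100 * 0.99509736 * 0.67009348 = 1.9454

Answer: Price = 1.9454


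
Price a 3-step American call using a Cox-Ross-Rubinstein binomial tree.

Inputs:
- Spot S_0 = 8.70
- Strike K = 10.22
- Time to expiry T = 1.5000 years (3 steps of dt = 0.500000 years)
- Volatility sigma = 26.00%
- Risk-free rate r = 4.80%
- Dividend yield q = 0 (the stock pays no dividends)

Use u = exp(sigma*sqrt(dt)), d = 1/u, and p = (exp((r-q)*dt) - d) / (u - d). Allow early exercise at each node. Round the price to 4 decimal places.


Answer: Price = V(0,0) = 0.7238

Derivation:
dt = T/N = 0.500000
u = exp(sigma*sqrt(dt)) = 1.201833; d = 1/u = 0.832062
p = (exp((r-q)*dt) - d) / (u - d) = 0.519857
Discount per step: exp(-r*dt) = 0.976286
Stock lattice S(k, i) with i counting down-moves:
  k=0: S(0,0) = 8.7000
  k=1: S(1,0) = 10.4559; S(1,1) = 7.2389
  k=2: S(2,0) = 12.5663; S(2,1) = 8.7000; S(2,2) = 6.0233
  k=3: S(3,0) = 15.1026; S(3,1) = 10.4559; S(3,2) = 7.2389; S(3,3) = 5.0117
Terminal payoffs V(N, i) = max(S_T - K, 0):
  V(3,0) = 4.882591; V(3,1) = 0.235946; V(3,2) = 0.000000; V(3,3) = 0.000000
Backward induction: V(k, i) = exp(-r*dt) * [p * V(k+1, i) + (1-p) * V(k+1, i+1)]; then take max(V_cont, immediate exercise) for American.
  V(2,0) = exp(-r*dt) * [p*4.882591 + (1-p)*0.235946] = 2.588659; exercise = 2.346299; V(2,0) = max -> 2.588659
  V(2,1) = exp(-r*dt) * [p*0.235946 + (1-p)*0.000000] = 0.119749; exercise = 0.000000; V(2,1) = max -> 0.119749
  V(2,2) = exp(-r*dt) * [p*0.000000 + (1-p)*0.000000] = 0.000000; exercise = 0.000000; V(2,2) = max -> 0.000000
  V(1,0) = exp(-r*dt) * [p*2.588659 + (1-p)*0.119749] = 1.369954; exercise = 0.235946; V(1,0) = max -> 1.369954
  V(1,1) = exp(-r*dt) * [p*0.119749 + (1-p)*0.000000] = 0.060776; exercise = 0.000000; V(1,1) = max -> 0.060776
  V(0,0) = exp(-r*dt) * [p*1.369954 + (1-p)*0.060776] = 0.723781; exercise = 0.000000; V(0,0) = max -> 0.723781


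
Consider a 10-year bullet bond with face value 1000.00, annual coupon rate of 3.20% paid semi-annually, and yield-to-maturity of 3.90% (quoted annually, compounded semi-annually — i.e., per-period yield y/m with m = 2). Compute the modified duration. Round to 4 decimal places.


Answer: Modified duration = 8.4215

Derivation:
Coupon per period c = face * coupon_rate / m = 16.000000
Periods per year m = 2; per-period yield y/m = 0.019500
Number of cashflows N = 20
Cashflows (t years, CF_t, discount factor 1/(1+y/m)^(m*t), PV):
  t = 0.5000: CF_t = 16.000000, DF = 0.980873, PV = 15.693968
  t = 1.0000: CF_t = 16.000000, DF = 0.962112, PV = 15.393789
  t = 1.5000: CF_t = 16.000000, DF = 0.943709, PV = 15.099351
  t = 2.0000: CF_t = 16.000000, DF = 0.925659, PV = 14.810546
  t = 2.5000: CF_t = 16.000000, DF = 0.907954, PV = 14.527264
  t = 3.0000: CF_t = 16.000000, DF = 0.890588, PV = 14.249401
  t = 3.5000: CF_t = 16.000000, DF = 0.873553, PV = 13.976852
  t = 4.0000: CF_t = 16.000000, DF = 0.856845, PV = 13.709517
  t = 4.5000: CF_t = 16.000000, DF = 0.840456, PV = 13.447294
  t = 5.0000: CF_t = 16.000000, DF = 0.824380, PV = 13.190088
  t = 5.5000: CF_t = 16.000000, DF = 0.808613, PV = 12.937801
  t = 6.0000: CF_t = 16.000000, DF = 0.793146, PV = 12.690339
  t = 6.5000: CF_t = 16.000000, DF = 0.777976, PV = 12.447611
  t = 7.0000: CF_t = 16.000000, DF = 0.763095, PV = 12.209525
  t = 7.5000: CF_t = 16.000000, DF = 0.748500, PV = 11.975993
  t = 8.0000: CF_t = 16.000000, DF = 0.734183, PV = 11.746928
  t = 8.5000: CF_t = 16.000000, DF = 0.720140, PV = 11.522244
  t = 9.0000: CF_t = 16.000000, DF = 0.706366, PV = 11.301858
  t = 9.5000: CF_t = 16.000000, DF = 0.692855, PV = 11.085687
  t = 10.0000: CF_t = 1016.000000, DF = 0.679603, PV = 690.476824
Price P = sum_t PV_t = 942.492877
First compute Macaulay numerator sum_t t * PV_t:
  t * PV_t at t = 0.5000: 7.846984
  t * PV_t at t = 1.0000: 15.393789
  t * PV_t at t = 1.5000: 22.649027
  t * PV_t at t = 2.0000: 29.621092
  t * PV_t at t = 2.5000: 36.318160
  t * PV_t at t = 3.0000: 42.748202
  t * PV_t at t = 3.5000: 48.918983
  t * PV_t at t = 4.0000: 54.838066
  t * PV_t at t = 4.5000: 60.512825
  t * PV_t at t = 5.0000: 65.950438
  t * PV_t at t = 5.5000: 71.157903
  t * PV_t at t = 6.0000: 76.142034
  t * PV_t at t = 6.5000: 80.909468
  t * PV_t at t = 7.0000: 85.466674
  t * PV_t at t = 7.5000: 89.819947
  t * PV_t at t = 8.0000: 93.975423
  t * PV_t at t = 8.5000: 97.939075
  t * PV_t at t = 9.0000: 101.716721
  t * PV_t at t = 9.5000: 105.314026
  t * PV_t at t = 10.0000: 6904.768235
Macaulay duration D = 8092.007070 / 942.492877 = 8.585749
Modified duration = D / (1 + y/m) = 8.585749 / (1 + 0.019500) = 8.421529


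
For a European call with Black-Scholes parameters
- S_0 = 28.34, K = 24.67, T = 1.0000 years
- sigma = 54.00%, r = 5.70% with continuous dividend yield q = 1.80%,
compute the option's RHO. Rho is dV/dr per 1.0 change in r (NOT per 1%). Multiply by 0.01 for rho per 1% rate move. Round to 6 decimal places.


d1 = 0.5990487106; d2 = 0.0590487106
phi(d1) = 0.3334147021; exp(-qT) = 0.9821610324; exp(-rT) = 0.9445940694
N(d2) = 0.5235433448
Rho = K*T*exp(-rT)*N(d2) = 24.6700 * 1.0000 * 0.9445940694 * 0.5235433448 = 12.200202

Answer: Rho = 12.200202


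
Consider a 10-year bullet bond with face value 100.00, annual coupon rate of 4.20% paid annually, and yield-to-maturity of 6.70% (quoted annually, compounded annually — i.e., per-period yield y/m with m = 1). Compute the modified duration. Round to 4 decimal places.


Coupon per period c = face * coupon_rate / m = 4.200000
Periods per year m = 1; per-period yield y/m = 0.067000
Number of cashflows N = 10
Cashflows (t years, CF_t, discount factor 1/(1+y/m)^(m*t), PV):
  t = 1.0000: CF_t = 4.200000, DF = 0.937207, PV = 3.936270
  t = 2.0000: CF_t = 4.200000, DF = 0.878357, PV = 3.689100
  t = 3.0000: CF_t = 4.200000, DF = 0.823203, PV = 3.457451
  t = 4.0000: CF_t = 4.200000, DF = 0.771511, PV = 3.240348
  t = 5.0000: CF_t = 4.200000, DF = 0.723066, PV = 3.036877
  t = 6.0000: CF_t = 4.200000, DF = 0.677663, PV = 2.846183
  t = 7.0000: CF_t = 4.200000, DF = 0.635110, PV = 2.667463
  t = 8.0000: CF_t = 4.200000, DF = 0.595230, PV = 2.499965
  t = 9.0000: CF_t = 4.200000, DF = 0.557854, PV = 2.342985
  t = 10.0000: CF_t = 104.200000, DF = 0.522824, PV = 54.478297
Price P = sum_t PV_t = 82.194938
First compute Macaulay numerator sum_t t * PV_t:
  t * PV_t at t = 1.0000: 3.936270
  t * PV_t at t = 2.0000: 7.378200
  t * PV_t at t = 3.0000: 10.372353
  t * PV_t at t = 4.0000: 12.961391
  t * PV_t at t = 5.0000: 15.184385
  t * PV_t at t = 6.0000: 17.077096
  t * PV_t at t = 7.0000: 18.672239
  t * PV_t at t = 8.0000: 19.999720
  t * PV_t at t = 9.0000: 21.086865
  t * PV_t at t = 10.0000: 544.782972
Macaulay duration D = 671.451492 / 82.194938 = 8.169013
Modified duration = D / (1 + y/m) = 8.169013 / (1 + 0.067000) = 7.656057

Answer: Modified duration = 7.6561


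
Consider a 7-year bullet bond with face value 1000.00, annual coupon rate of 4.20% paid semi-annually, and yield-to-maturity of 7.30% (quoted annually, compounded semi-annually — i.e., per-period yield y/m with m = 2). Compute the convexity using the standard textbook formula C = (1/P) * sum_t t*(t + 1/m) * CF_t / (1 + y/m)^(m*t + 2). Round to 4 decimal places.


Answer: Convexity = 40.0359

Derivation:
Coupon per period c = face * coupon_rate / m = 21.000000
Periods per year m = 2; per-period yield y/m = 0.036500
Number of cashflows N = 14
Cashflows (t years, CF_t, discount factor 1/(1+y/m)^(m*t), PV):
  t = 0.5000: CF_t = 21.000000, DF = 0.964785, PV = 20.260492
  t = 1.0000: CF_t = 21.000000, DF = 0.930811, PV = 19.547026
  t = 1.5000: CF_t = 21.000000, DF = 0.898033, PV = 18.858684
  t = 2.0000: CF_t = 21.000000, DF = 0.866409, PV = 18.194581
  t = 2.5000: CF_t = 21.000000, DF = 0.835898, PV = 17.553865
  t = 3.0000: CF_t = 21.000000, DF = 0.806462, PV = 16.935712
  t = 3.5000: CF_t = 21.000000, DF = 0.778063, PV = 16.339326
  t = 4.0000: CF_t = 21.000000, DF = 0.750664, PV = 15.763943
  t = 4.5000: CF_t = 21.000000, DF = 0.724230, PV = 15.208821
  t = 5.0000: CF_t = 21.000000, DF = 0.698726, PV = 14.673247
  t = 5.5000: CF_t = 21.000000, DF = 0.674121, PV = 14.156534
  t = 6.0000: CF_t = 21.000000, DF = 0.650382, PV = 13.658016
  t = 6.5000: CF_t = 21.000000, DF = 0.627479, PV = 13.177054
  t = 7.0000: CF_t = 1021.000000, DF = 0.605382, PV = 618.095315
Price P = sum_t PV_t = 832.422615
Convexity numerator sum_t t*(t + 1/m) * CF_t / (1+y/m)^(m*t + 2):
  t = 0.5000: term = 9.429342
  t = 1.0000: term = 27.291872
  t = 1.5000: term = 52.661596
  t = 2.0000: term = 84.678559
  t = 2.5000: term = 122.544948
  t = 3.0000: term = 165.521397
  t = 3.5000: term = 212.923488
  t = 4.0000: term = 264.118447
  t = 4.5000: term = 318.522006
  t = 5.0000: term = 375.595440
  t = 5.5000: term = 434.842767
  t = 6.0000: term = 495.808093
  t = 6.5000: term = 558.073107
  t = 7.0000: term = 30204.812394
Convexity = (1/P) * sum = 33326.823458 / 832.422615 = 40.035942


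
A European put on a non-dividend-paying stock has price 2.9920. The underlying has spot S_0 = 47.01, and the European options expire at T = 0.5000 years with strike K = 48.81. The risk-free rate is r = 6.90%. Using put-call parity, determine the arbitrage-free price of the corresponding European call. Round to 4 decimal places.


Answer: Call price = 2.8472

Derivation:
Put-call parity: C - P = S_0 * exp(-qT) - K * exp(-rT).
S_0 * exp(-qT) = 47.0100 * 1.00000000 = 47.01000000
K * exp(-rT) = 48.8100 * 0.96608834 = 47.15477186
C = P + S*exp(-qT) - K*exp(-rT)
C = 2.9920 + 47.01000000 - 47.15477186 = 2.8472


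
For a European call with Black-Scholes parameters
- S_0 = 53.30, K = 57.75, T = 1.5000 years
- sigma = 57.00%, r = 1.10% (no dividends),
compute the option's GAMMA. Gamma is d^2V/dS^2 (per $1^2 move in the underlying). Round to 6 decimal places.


d1 = 0.2578238100; d2 = -0.4402807667
phi(d1) = 0.3859007404; exp(-qT) = 1.0000000000; exp(-rT) = 0.9836353794
Gamma = exp(-qT) * phi(d1) / (S * sigma * sqrt(T)) = 1.0000000000 * 0.3859007404 / (53.3000 * 0.5700 * 1.2247448714) = 0.010371

Answer: Gamma = 0.010371


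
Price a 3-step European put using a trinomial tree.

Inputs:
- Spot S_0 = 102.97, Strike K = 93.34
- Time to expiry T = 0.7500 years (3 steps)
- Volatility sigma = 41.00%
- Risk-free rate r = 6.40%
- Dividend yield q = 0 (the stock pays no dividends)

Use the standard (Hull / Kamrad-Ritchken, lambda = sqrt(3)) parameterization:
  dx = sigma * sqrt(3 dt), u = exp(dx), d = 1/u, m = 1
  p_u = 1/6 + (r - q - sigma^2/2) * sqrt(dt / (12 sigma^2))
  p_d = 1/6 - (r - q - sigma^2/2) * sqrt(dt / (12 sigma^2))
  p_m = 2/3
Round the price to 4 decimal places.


dt = T/N = 0.250000; dx = sigma*sqrt(3*dt) = 0.355070
u = exp(dx) = 1.426281; d = 1/u = 0.701124
p_u = 0.159608, p_m = 0.666667, p_d = 0.173725
Discount per step: exp(-r*dt) = 0.984127
Stock lattice S(k, j) with j the centered position index:
  k=0: S(0,+0) = 102.9700
  k=1: S(1,-1) = 72.1947; S(1,+0) = 102.9700; S(1,+1) = 146.8642
  k=2: S(2,-2) = 50.6175; S(2,-1) = 72.1947; S(2,+0) = 102.9700; S(2,+1) = 146.8642; S(2,+2) = 209.4696
  k=3: S(3,-3) = 35.4891; S(3,-2) = 50.6175; S(3,-1) = 72.1947; S(3,+0) = 102.9700; S(3,+1) = 146.8642; S(3,+2) = 209.4696; S(3,+3) = 298.7625
Terminal payoffs V(N, j) = max(K - S_T, 0):
  V(3,-3) = 57.850871; V(3,-2) = 42.722526; V(3,-1) = 21.145254; V(3,+0) = 0.000000; V(3,+1) = 0.000000; V(3,+2) = 0.000000; V(3,+3) = 0.000000
Backward induction: V(k, j) = exp(-r*dt) * [p_u * V(k+1, j+1) + p_m * V(k+1, j) + p_d * V(k+1, j-1)]
  V(2,-2) = exp(-r*dt) * [p_u*21.145254 + p_m*42.722526 + p_d*57.850871] = 41.241617
  V(2,-1) = exp(-r*dt) * [p_u*0.000000 + p_m*21.145254 + p_d*42.722526] = 21.177251
  V(2,+0) = exp(-r*dt) * [p_u*0.000000 + p_m*0.000000 + p_d*21.145254] = 3.615154
  V(2,+1) = exp(-r*dt) * [p_u*0.000000 + p_m*0.000000 + p_d*0.000000] = 0.000000
  V(2,+2) = exp(-r*dt) * [p_u*0.000000 + p_m*0.000000 + p_d*0.000000] = 0.000000
  V(1,-1) = exp(-r*dt) * [p_u*3.615154 + p_m*21.177251 + p_d*41.241617] = 21.512906
  V(1,+0) = exp(-r*dt) * [p_u*0.000000 + p_m*3.615154 + p_d*21.177251] = 5.992473
  V(1,+1) = exp(-r*dt) * [p_u*0.000000 + p_m*0.000000 + p_d*3.615154] = 0.618074
  V(0,+0) = exp(-r*dt) * [p_u*0.618074 + p_m*5.992473 + p_d*21.512906] = 7.706666

Answer: Price = V(0,0) = 7.7067


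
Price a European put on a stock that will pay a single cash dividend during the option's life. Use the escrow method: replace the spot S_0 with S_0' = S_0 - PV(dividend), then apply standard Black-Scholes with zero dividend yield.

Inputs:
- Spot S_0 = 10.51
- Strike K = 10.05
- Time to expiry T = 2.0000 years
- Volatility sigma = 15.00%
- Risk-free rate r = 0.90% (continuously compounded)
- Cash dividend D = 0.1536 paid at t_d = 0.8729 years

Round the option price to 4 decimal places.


Answer: Price = 0.6327

Derivation:
PV(D) = D * exp(-r * t_d) = 0.1536 * 0.99217468 = 0.15239803
S_0' = S_0 - PV(D) = 10.5100 - 0.15239803 = 10.35760197
d1 = (ln(S_0'/K) + (r + sigma^2/2)*T) / (sigma*sqrt(T)) = 0.33303836
d2 = d1 - sigma*sqrt(T) = 0.12090633
exp(-rT) = 0.98216103
N(-d1) = 0.36955266; N(-d2) = 0.45188261
P = K * exp(-rT) * N(-d2) - S_0' * N(-d1) = 10.0500 * 0.98216103 * 0.45188261 - 10.35760197 * 0.36955266 = 0.6327


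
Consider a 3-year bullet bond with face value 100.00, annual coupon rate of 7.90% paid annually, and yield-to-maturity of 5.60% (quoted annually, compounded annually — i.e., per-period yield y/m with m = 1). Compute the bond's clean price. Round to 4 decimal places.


Answer: Price = 106.1937

Derivation:
Coupon per period c = face * coupon_rate / m = 7.900000
Periods per year m = 1; per-period yield y/m = 0.056000
Number of cashflows N = 3
Cashflows (t years, CF_t, discount factor 1/(1+y/m)^(m*t), PV):
  t = 1.0000: CF_t = 7.900000, DF = 0.946970, PV = 7.481061
  t = 2.0000: CF_t = 7.900000, DF = 0.896752, PV = 7.084338
  t = 3.0000: CF_t = 107.900000, DF = 0.849197, PV = 91.628313
Price P = sum_t PV_t = 106.193711


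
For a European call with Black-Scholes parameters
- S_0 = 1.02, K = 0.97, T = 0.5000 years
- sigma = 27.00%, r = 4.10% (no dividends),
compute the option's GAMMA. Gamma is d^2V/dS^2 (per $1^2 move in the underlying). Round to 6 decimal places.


Answer: Gamma = 1.837750

Derivation:
d1 = 0.4660977356; d2 = 0.2751789047
phi(d1) = 0.3578783758; exp(-qT) = 1.0000000000; exp(-rT) = 0.9797086965
Gamma = exp(-qT) * phi(d1) / (S * sigma * sqrt(T)) = 1.0000000000 * 0.3578783758 / (1.0200 * 0.2700 * 0.7071067812) = 1.837750


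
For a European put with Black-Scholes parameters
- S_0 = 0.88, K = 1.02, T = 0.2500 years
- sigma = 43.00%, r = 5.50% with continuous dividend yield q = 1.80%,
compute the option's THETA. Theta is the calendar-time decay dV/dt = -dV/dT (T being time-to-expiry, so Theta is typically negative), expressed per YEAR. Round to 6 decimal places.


Answer: Theta = -0.098452

Derivation:
d1 = -0.5361558084; d2 = -0.7511558084
phi(d1) = 0.3455319869; exp(-qT) = 0.9955101098; exp(-rT) = 0.9863440995
Theta = -S*exp(-qT)*phi(d1)*sigma/(2*sqrt(T)) + r*K*exp(-rT)*N(-d2) - q*S*exp(-qT)*N(-d1)
N(-d1) = 0.7040745638; N(-d2) = 0.7737205539; sqrt(T) = 0.5000000000
Term 1 = -0.8800 * 0.9955101098 * 0.3455319869 * 0.4300 / (2 * 0.5000000000) = -0.1301622538
Term 2 = 0.0550 * 1.0200 * 0.9863440995 * 0.7737205539 = 0.0428129788
Term 3 = -0.0180 * 0.8800 * 0.9955101098 * 0.7040745638 = -0.0111024674
Theta = -0.1301622538 + (0.0428129788) + (-0.0111024674) = -0.098452


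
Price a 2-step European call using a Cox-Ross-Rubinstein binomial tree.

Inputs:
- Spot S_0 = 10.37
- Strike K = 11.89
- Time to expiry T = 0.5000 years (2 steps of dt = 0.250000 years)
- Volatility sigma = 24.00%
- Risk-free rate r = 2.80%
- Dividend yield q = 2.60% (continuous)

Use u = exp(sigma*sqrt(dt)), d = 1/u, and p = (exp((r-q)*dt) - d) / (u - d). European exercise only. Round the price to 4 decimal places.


Answer: Price = V(0,0) = 0.2842

Derivation:
dt = T/N = 0.250000
u = exp(sigma*sqrt(dt)) = 1.127497; d = 1/u = 0.886920
p = (exp((r-q)*dt) - d) / (u - d) = 0.472115
Discount per step: exp(-r*dt) = 0.993024
Stock lattice S(k, i) with i counting down-moves:
  k=0: S(0,0) = 10.3700
  k=1: S(1,0) = 11.6921; S(1,1) = 9.1974
  k=2: S(2,0) = 13.1829; S(2,1) = 10.3700; S(2,2) = 8.1573
Terminal payoffs V(N, i) = max(S_T - K, 0):
  V(2,0) = 1.292854; V(2,1) = 0.000000; V(2,2) = 0.000000
Backward induction: V(k, i) = exp(-r*dt) * [p * V(k+1, i) + (1-p) * V(k+1, i+1)].
  V(1,0) = exp(-r*dt) * [p*1.292854 + (1-p)*0.000000] = 0.606118
  V(1,1) = exp(-r*dt) * [p*0.000000 + (1-p)*0.000000] = 0.000000
  V(0,0) = exp(-r*dt) * [p*0.606118 + (1-p)*0.000000] = 0.284161


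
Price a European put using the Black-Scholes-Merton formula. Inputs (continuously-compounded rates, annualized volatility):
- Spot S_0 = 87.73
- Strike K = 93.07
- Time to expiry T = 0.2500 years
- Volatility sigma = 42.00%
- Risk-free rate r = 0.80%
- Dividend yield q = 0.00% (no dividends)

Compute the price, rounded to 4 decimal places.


d1 = (ln(S/K) + (r - q + 0.5*sigma^2) * T) / (sigma * sqrt(T)) = -0.16684753
d2 = d1 - sigma * sqrt(T) = -0.37684753
exp(-rT) = 0.99800200; exp(-qT) = 1.00000000
P = K * exp(-rT) * N(-d2) - S_0 * exp(-qT) * N(-d1)
N(-d1) = 0.56625499; N(-d2) = 0.64685654
P = 93.0700 * 0.99800200 * 0.64685654 - 87.7300 * 1.00000000 * 0.56625499 = 10.4051

Answer: Price = 10.4051


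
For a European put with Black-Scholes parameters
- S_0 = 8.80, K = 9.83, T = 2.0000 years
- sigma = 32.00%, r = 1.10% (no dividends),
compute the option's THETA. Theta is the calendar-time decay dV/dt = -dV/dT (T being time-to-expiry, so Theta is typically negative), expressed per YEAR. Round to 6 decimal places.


d1 = 0.0303012653; d2 = -0.4222470746
phi(d1) = 0.3987591747; exp(-qT) = 1.0000000000; exp(-rT) = 0.9782402351
Theta = -S*exp(-qT)*phi(d1)*sigma/(2*sqrt(T)) + r*K*exp(-rT)*N(-d2) - q*S*exp(-qT)*N(-d1)
N(-d1) = 0.4879133937; N(-d2) = 0.6635776578; sqrt(T) = 1.4142135624
Term 1 = -8.8000 * 1.0000000000 * 0.3987591747 * 0.3200 / (2 * 1.4142135624) = -0.3970071656
Term 2 = 0.0110 * 9.8300 * 0.9782402351 * 0.6635776578 = 0.0701913313
Term 3 = 0 (no dividend yield, q = 0)
Theta = -0.3970071656 + (0.0701913313) + (0.0000000000) = -0.326816

Answer: Theta = -0.326816


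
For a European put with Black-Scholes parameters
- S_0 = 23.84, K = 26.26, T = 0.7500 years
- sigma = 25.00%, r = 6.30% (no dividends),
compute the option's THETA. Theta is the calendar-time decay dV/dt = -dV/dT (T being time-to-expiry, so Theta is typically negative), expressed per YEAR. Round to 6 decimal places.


Answer: Theta = -0.365939

Derivation:
d1 = -0.1200635758; d2 = -0.3365699267
phi(d1) = 0.3960771893; exp(-qT) = 1.0000000000; exp(-rT) = 0.9538489056
Theta = -S*exp(-qT)*phi(d1)*sigma/(2*sqrt(T)) + r*K*exp(-rT)*N(-d2) - q*S*exp(-qT)*N(-d1)
N(-d1) = 0.5477836070; N(-d2) = 0.6317794351; sqrt(T) = 0.8660254038
Term 1 = -23.8400 * 1.0000000000 * 0.3960771893 * 0.2500 / (2 * 0.8660254038) = -1.3629046203
Term 2 = 0.0630 * 26.2600 * 0.9538489056 * 0.6317794351 = 0.9969659874
Term 3 = 0 (no dividend yield, q = 0)
Theta = -1.3629046203 + (0.9969659874) + (0.0000000000) = -0.365939


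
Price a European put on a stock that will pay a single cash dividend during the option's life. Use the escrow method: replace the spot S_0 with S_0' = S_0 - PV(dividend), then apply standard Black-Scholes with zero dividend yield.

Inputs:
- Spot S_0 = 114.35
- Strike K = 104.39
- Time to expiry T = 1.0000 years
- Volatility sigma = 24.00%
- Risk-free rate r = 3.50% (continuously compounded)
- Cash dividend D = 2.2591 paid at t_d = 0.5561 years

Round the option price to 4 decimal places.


PV(D) = D * exp(-r * t_d) = 2.2591 * 0.98072469 = 2.21555515
S_0' = S_0 - PV(D) = 114.3500 - 2.21555515 = 112.13444485
d1 = (ln(S_0'/K) + (r + sigma^2/2)*T) / (sigma*sqrt(T)) = 0.56401944
d2 = d1 - sigma*sqrt(T) = 0.32401944
exp(-rT) = 0.96560542
N(-d1) = 0.28637045; N(-d2) = 0.37296166
P = K * exp(-rT) * N(-d2) - S_0' * N(-d1) = 104.3900 * 0.96560542 * 0.37296166 - 112.13444485 * 0.28637045 = 5.4824

Answer: Price = 5.4824


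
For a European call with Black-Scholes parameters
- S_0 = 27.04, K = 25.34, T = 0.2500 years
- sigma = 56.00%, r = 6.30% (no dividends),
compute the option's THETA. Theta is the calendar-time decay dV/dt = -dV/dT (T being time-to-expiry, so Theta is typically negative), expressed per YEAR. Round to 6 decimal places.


d1 = 0.4281538439; d2 = 0.1481538439
phi(d1) = 0.3640018277; exp(-qT) = 1.0000000000; exp(-rT) = 0.9843733826
Theta = -S*exp(-qT)*phi(d1)*sigma/(2*sqrt(T)) - r*K*exp(-rT)*N(d2) + q*S*exp(-qT)*N(d1)
N(d1) = 0.6657304411; N(d2) = 0.5588893215; sqrt(T) = 0.5000000000
Term 1 = -27.0400 * 1.0000000000 * 0.3640018277 * 0.5600 / (2 * 0.5000000000) = -5.5118612758
Term 2 = -0.0630 * 25.3400 * 0.9843733826 * 0.5588893215 = -0.8782796774
Term 3 = 0 (no dividend yield, q = 0)
Theta = -5.5118612758 + (-0.8782796774) + (0.0000000000) = -6.390141

Answer: Theta = -6.390141


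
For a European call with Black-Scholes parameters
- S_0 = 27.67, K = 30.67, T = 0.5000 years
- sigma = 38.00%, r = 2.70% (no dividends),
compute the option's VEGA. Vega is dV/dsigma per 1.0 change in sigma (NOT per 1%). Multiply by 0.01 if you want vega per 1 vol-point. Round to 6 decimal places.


Answer: Vega = 7.653294

Derivation:
d1 = -0.1984967243; d2 = -0.4671973012
phi(d1) = 0.3911598387; exp(-qT) = 1.0000000000; exp(-rT) = 0.9865907163
Vega = S * exp(-qT) * phi(d1) * sqrt(T) = 27.6700 * 1.0000000000 * 0.3911598387 * 0.7071067812 = 7.653294


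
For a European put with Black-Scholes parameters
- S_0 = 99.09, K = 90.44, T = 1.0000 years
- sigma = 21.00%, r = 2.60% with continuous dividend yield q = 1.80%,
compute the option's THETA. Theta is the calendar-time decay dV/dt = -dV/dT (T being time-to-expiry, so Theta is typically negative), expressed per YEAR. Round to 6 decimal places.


d1 = 0.5780565746; d2 = 0.3680565746
phi(d1) = 0.3375595854; exp(-qT) = 0.9821610324; exp(-rT) = 0.9743350896
Theta = -S*exp(-qT)*phi(d1)*sigma/(2*sqrt(T)) + r*K*exp(-rT)*N(-d2) - q*S*exp(-qT)*N(-d1)
N(-d1) = 0.2816129620; N(-d2) = 0.3564155250; sqrt(T) = 1.0000000000
Term 1 = -99.0900 * 0.9821610324 * 0.3375595854 * 0.2100 / (2 * 1.0000000000) = -3.4494692008
Term 2 = 0.0260 * 90.4400 * 0.9743350896 * 0.3564155250 = 0.8165802245
Term 3 = -0.0180 * 99.0900 * 0.9821610324 * 0.2816129620 = -0.4933301671
Theta = -3.4494692008 + (0.8165802245) + (-0.4933301671) = -3.126219

Answer: Theta = -3.126219


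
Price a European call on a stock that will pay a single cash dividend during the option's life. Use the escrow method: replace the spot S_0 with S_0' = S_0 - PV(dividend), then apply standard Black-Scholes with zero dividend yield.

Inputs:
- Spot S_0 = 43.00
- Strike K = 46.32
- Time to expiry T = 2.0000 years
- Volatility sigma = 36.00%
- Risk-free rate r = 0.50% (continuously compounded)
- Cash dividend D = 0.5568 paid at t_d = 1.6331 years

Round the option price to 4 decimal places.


Answer: Price = 7.2661

Derivation:
PV(D) = D * exp(-r * t_d) = 0.5568 * 0.99186775 = 0.55227196
S_0' = S_0 - PV(D) = 43.0000 - 0.55227196 = 42.44772804
d1 = (ln(S_0'/K) + (r + sigma^2/2)*T) / (sigma*sqrt(T)) = 0.10272603
d2 = d1 - sigma*sqrt(T) = -0.40639085
exp(-rT) = 0.99004983
N(d1) = 0.54090979; N(d2) = 0.34222772
C = S_0' * N(d1) - K * exp(-rT) * N(d2) = 42.44772804 * 0.54090979 - 46.3200 * 0.99004983 * 0.34222772 = 7.2661


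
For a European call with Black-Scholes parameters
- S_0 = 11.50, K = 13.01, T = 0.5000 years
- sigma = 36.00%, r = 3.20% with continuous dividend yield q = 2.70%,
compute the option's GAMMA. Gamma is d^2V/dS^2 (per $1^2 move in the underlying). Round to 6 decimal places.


d1 = -0.3475479215; d2 = -0.6021063628
phi(d1) = 0.3755613977; exp(-qT) = 0.9865907163; exp(-rT) = 0.9841273201
Gamma = exp(-qT) * phi(d1) / (S * sigma * sqrt(T)) = 0.9865907163 * 0.3755613977 / (11.5000 * 0.3600 * 0.7071067812) = 0.126571

Answer: Gamma = 0.126571


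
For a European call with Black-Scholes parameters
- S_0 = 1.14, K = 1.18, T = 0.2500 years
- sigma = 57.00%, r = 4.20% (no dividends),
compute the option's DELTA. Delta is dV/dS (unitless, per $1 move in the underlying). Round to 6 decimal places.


Answer: Delta = 0.523260

Derivation:
d1 = 0.0583379787; d2 = -0.2266620213
phi(d1) = 0.3982639936; exp(-qT) = 1.0000000000; exp(-rT) = 0.9895549326
N(d1) = 0.5232602918
Delta = exp(-qT) * N(d1) = 1.0000000000 * 0.5232602918 = 0.523260


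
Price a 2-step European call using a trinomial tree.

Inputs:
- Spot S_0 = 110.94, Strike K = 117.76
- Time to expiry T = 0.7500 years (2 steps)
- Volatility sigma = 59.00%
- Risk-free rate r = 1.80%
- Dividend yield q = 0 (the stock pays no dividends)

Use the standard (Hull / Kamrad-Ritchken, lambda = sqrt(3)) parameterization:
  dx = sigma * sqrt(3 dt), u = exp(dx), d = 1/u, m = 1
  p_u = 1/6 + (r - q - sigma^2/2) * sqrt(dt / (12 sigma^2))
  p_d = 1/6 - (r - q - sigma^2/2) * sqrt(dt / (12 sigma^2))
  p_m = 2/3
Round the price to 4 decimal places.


dt = T/N = 0.375000; dx = sigma*sqrt(3*dt) = 0.625790
u = exp(dx) = 1.869722; d = 1/u = 0.534839
p_u = 0.119911, p_m = 0.666667, p_d = 0.213423
Discount per step: exp(-r*dt) = 0.993273
Stock lattice S(k, j) with j the centered position index:
  k=0: S(0,+0) = 110.9400
  k=1: S(1,-1) = 59.3350; S(1,+0) = 110.9400; S(1,+1) = 207.4269
  k=2: S(2,-2) = 31.7347; S(2,-1) = 59.3350; S(2,+0) = 110.9400; S(2,+1) = 207.4269; S(2,+2) = 387.8305
Terminal payoffs V(N, j) = max(S_T - K, 0):
  V(2,-2) = 0.000000; V(2,-1) = 0.000000; V(2,+0) = 0.000000; V(2,+1) = 89.666906; V(2,+2) = 270.070550
Backward induction: V(k, j) = exp(-r*dt) * [p_u * V(k+1, j+1) + p_m * V(k+1, j) + p_d * V(k+1, j-1)]
  V(1,-1) = exp(-r*dt) * [p_u*0.000000 + p_m*0.000000 + p_d*0.000000] = 0.000000
  V(1,+0) = exp(-r*dt) * [p_u*89.666906 + p_m*0.000000 + p_d*0.000000] = 10.679692
  V(1,+1) = exp(-r*dt) * [p_u*270.070550 + p_m*89.666906 + p_d*0.000000] = 91.542293
  V(0,+0) = exp(-r*dt) * [p_u*91.542293 + p_m*10.679692 + p_d*0.000000] = 17.974957

Answer: Price = V(0,0) = 17.9750


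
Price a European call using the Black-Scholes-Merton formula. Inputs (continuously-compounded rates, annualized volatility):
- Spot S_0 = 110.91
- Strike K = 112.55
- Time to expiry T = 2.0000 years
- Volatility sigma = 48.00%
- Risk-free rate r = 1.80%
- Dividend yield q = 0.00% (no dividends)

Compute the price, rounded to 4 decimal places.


d1 = (ln(S/K) + (r - q + 0.5*sigma^2) * T) / (sigma * sqrt(T)) = 0.37082078
d2 = d1 - sigma * sqrt(T) = -0.30800173
exp(-rT) = 0.96464029; exp(-qT) = 1.00000000
C = S_0 * exp(-qT) * N(d1) - K * exp(-rT) * N(d2)
N(d1) = 0.64461449; N(d2) = 0.37904051
C = 110.9100 * 1.00000000 * 0.64461449 - 112.5500 * 0.96464029 * 0.37904051 = 30.3417

Answer: Price = 30.3417


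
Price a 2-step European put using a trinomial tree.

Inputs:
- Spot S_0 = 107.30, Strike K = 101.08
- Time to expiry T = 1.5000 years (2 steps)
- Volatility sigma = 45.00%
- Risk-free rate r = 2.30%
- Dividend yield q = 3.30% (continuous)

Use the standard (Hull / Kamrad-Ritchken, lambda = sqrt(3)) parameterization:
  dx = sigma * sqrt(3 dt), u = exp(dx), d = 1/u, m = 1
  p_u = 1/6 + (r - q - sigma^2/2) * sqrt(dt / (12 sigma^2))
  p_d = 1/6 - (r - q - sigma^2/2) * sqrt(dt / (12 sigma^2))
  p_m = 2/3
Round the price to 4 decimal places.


Answer: Price = V(0,0) = 17.3641

Derivation:
dt = T/N = 0.750000; dx = sigma*sqrt(3*dt) = 0.675000
u = exp(dx) = 1.964033; d = 1/u = 0.509156
p_u = 0.104861, p_m = 0.666667, p_d = 0.228472
Discount per step: exp(-r*dt) = 0.982898
Stock lattice S(k, j) with j the centered position index:
  k=0: S(0,+0) = 107.3000
  k=1: S(1,-1) = 54.6325; S(1,+0) = 107.3000; S(1,+1) = 210.7407
  k=2: S(2,-2) = 27.8165; S(2,-1) = 54.6325; S(2,+0) = 107.3000; S(2,+1) = 210.7407; S(2,+2) = 413.9018
Terminal payoffs V(N, j) = max(K - S_T, 0):
  V(2,-2) = 73.263520; V(2,-1) = 46.447516; V(2,+0) = 0.000000; V(2,+1) = 0.000000; V(2,+2) = 0.000000
Backward induction: V(k, j) = exp(-r*dt) * [p_u * V(k+1, j+1) + p_m * V(k+1, j) + p_d * V(k+1, j-1)]
  V(1,-1) = exp(-r*dt) * [p_u*0.000000 + p_m*46.447516 + p_d*73.263520] = 46.887858
  V(1,+0) = exp(-r*dt) * [p_u*0.000000 + p_m*0.000000 + p_d*46.447516] = 10.430481
  V(1,+1) = exp(-r*dt) * [p_u*0.000000 + p_m*0.000000 + p_d*0.000000] = 0.000000
  V(0,+0) = exp(-r*dt) * [p_u*0.000000 + p_m*10.430481 + p_d*46.887858] = 17.364098
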